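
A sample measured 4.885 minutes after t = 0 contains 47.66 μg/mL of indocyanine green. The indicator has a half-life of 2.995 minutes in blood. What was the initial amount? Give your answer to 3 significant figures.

Number of half-lives elapsed: n = 4.885/2.995 ≈ 1.6311.
A₀ = A × 2^n = 47.66 × 2^1.6311 = 47.66 × 3.0974 ≈ 147.62 μg/mL.

148 μg/mL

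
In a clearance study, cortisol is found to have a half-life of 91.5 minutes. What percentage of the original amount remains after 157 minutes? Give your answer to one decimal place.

n = 157/91.5 ≈ 1.7158 half-lives.
Fraction remaining = (1/2)^1.7158 ≈ 0.30442, i.e. 30.442%.

30.4%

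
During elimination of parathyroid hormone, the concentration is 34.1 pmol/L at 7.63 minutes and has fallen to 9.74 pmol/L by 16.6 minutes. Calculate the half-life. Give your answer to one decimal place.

5.0 minutes

Over Δt = 16.6 − 7.63 = 8.97 minutes, the level fell by a factor of 34.1/9.74 ≈ 3.501.
n = log₂(3.501) ≈ 1.8078 half-lives, so t½ = 8.97/1.8078 ≈ 4.9619 minutes.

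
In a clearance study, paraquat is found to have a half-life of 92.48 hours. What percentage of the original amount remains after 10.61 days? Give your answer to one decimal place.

14.8%

10.61 days = 254.64 hours.
n = 254.64/92.48 ≈ 2.7535 half-lives.
Fraction remaining = (1/2)^2.7535 ≈ 0.14829, i.e. 14.829%.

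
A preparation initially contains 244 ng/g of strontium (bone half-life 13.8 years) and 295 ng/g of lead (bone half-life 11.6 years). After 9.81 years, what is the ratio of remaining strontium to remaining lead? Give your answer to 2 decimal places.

0.91

strontium: 244 × (1/2)^(9.81/13.8) = 244 × (1/2)^0.71087 ≈ 149.07 ng/g.
lead: 295 × (1/2)^(9.81/11.6) = 295 × (1/2)^0.84569 ≈ 164.15 ng/g.
Ratio ≈ 149.07 / 164.15 ≈ 0.90814.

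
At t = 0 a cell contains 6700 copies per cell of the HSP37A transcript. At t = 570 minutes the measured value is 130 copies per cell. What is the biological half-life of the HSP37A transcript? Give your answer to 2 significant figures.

100 minutes

A/A₀ = 130/6700 ≈ 0.019403.
n = log₂(51.538) ≈ 5.6876 half-lives elapsed in 570 minutes.
t½ = 570/5.6876 ≈ 100.22 minutes.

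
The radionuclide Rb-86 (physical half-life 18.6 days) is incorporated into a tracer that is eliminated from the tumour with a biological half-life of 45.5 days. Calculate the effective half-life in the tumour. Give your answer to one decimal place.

13.2 days

1/t_eff = 1/t_phys + 1/t_biol = 1/18.6 + 1/45.5 = 0.075741 per day.
t_eff = 18.6 × 45.5 / (18.6 + 45.5) ≈ 13.203 days.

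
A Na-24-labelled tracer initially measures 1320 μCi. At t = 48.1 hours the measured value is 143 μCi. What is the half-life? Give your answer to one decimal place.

15.0 hours

A/A₀ = 143/1320 ≈ 0.10833.
n = log₂(9.2308) ≈ 3.2065 half-lives elapsed in 48.1 hours.
t½ = 48.1/3.2065 ≈ 15.001 hours.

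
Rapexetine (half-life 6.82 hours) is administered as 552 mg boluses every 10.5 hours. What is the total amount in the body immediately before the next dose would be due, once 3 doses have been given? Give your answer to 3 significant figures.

278 mg

The 3 doses were given 31.5, 21, 10.5 hours ago.
Total = 552·(1/2)^(31.5/6.82) + 552·(1/2)^(21/6.82) + 552·(1/2)^(10.5/6.82)
      = 22.467 + 65.315 + 189.88 ≈ 277.66 mg.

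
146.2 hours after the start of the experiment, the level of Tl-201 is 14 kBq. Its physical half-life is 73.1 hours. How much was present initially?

56 kBq

Number of half-lives elapsed: n = 146.2/73.1 ≈ 2.
A₀ = A × 2^n = 14 × 2^2 = 14 × 4 ≈ 56 kBq.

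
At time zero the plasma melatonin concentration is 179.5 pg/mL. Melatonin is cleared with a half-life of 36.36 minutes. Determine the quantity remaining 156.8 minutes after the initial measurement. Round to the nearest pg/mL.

Number of half-lives: n = 156.8/36.36 ≈ 4.3124.
Remaining = 179.5 × (1/2)^4.3124 = 179.5 × 0.05033 ≈ 9.0343 pg/mL.

9 pg/mL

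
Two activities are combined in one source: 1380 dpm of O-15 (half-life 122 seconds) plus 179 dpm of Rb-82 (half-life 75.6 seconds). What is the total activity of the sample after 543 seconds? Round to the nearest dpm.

64 dpm

O-15: 1380 × (1/2)^(543/122) = 1380 × (1/2)^4.4508 ≈ 63.103 dpm.
Rb-82: 179 × (1/2)^(543/75.6) = 179 × (1/2)^7.1825 ≈ 1.2322 dpm.
Total = 63.103 + 1.2322 ≈ 64.335 dpm.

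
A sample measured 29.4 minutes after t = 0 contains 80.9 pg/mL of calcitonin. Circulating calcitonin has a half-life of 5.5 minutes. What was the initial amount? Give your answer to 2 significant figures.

3300 pg/mL

Number of half-lives elapsed: n = 29.4/5.5 ≈ 5.3455.
A₀ = A × 2^n = 80.9 × 2^5.3455 = 80.9 × 40.658 ≈ 3289.2 pg/mL.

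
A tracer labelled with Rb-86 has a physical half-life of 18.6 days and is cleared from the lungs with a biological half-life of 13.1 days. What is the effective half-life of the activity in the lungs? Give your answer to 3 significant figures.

1/t_eff = 1/t_phys + 1/t_biol = 1/18.6 + 1/13.1 = 0.1301 per day.
t_eff = 18.6 × 13.1 / (18.6 + 13.1) ≈ 7.6864 days.

7.69 days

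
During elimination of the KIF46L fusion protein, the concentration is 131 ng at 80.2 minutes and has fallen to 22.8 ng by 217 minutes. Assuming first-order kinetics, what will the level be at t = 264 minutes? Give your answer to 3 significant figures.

12.5 ng

Over Δt = 217 − 80.2 = 136.8 minutes, the level fell by a factor of 131/22.8 ≈ 5.7456.
n = log₂(5.7456) ≈ 2.5225 half-lives, so t½ = 136.8/2.5225 ≈ 54.233 minutes.
From t = 217 to t = 264: 22.8 × (1/2)^((264−217)/54.233) ≈ 12.504 ng.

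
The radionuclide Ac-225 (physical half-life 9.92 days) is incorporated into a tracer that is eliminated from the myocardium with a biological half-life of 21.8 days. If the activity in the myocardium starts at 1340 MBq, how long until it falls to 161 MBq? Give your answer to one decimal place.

1/t_eff = 1/t_phys + 1/t_biol = 1/9.92 + 1/21.8 = 0.14668 per day.
t_eff = 9.92 × 21.8 / (9.92 + 21.8) ≈ 6.8177 days.
n = log₂(1340/161) ≈ 3.0571; t = 3.0571 × 6.8177 ≈ 20.842 days.

20.8 days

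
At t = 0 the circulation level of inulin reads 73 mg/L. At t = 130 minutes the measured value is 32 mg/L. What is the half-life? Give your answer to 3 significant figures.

A/A₀ = 32/73 ≈ 0.43836.
n = log₂(2.2812) ≈ 1.1898 half-lives elapsed in 130 minutes.
t½ = 130/1.1898 ≈ 109.26 minutes.

109 minutes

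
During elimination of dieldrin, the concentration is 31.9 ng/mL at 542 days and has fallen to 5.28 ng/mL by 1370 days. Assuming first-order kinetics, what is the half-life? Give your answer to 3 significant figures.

Over Δt = 1370 − 542 = 828 days, the level fell by a factor of 31.9/5.28 ≈ 6.0417.
n = log₂(6.0417) ≈ 2.5949 half-lives, so t½ = 828/2.5949 ≈ 319.08 days.

319 days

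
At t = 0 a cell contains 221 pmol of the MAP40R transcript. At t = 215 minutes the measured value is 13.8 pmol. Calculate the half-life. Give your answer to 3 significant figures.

A/A₀ = 13.8/221 ≈ 0.062443.
n = log₂(16.014) ≈ 4.0013 half-lives elapsed in 215 minutes.
t½ = 215/4.0013 ≈ 53.732 minutes.

53.7 minutes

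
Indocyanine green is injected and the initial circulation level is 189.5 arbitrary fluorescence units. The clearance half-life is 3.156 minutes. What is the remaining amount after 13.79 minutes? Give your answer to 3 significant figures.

9.17 arbitrary fluorescence units

Number of half-lives: n = 13.79/3.156 ≈ 4.3695.
Remaining = 189.5 × (1/2)^4.3695 = 189.5 × 0.04838 ≈ 9.1679 arbitrary fluorescence units.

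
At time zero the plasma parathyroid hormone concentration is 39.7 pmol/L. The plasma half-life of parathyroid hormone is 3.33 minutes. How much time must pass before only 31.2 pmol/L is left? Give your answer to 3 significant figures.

1.16 minutes

Fraction remaining = 31.2/39.7 ≈ 0.78589.
n = log₂(39.7/31.2) = ln(1.2724)/ln 2 ≈ 0.34759 half-lives.
t = n × t½ = 0.34759 × 3.33 ≈ 1.1575 minutes.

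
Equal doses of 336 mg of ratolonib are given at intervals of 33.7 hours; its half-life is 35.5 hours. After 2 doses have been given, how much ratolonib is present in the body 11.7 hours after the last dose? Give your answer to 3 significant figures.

The 2 doses were given 45.4, 11.7 hours ago.
Total = 336·(1/2)^(45.4/35.5) + 336·(1/2)^(11.7/35.5)
      = 138.47 + 267.38 ≈ 405.85 mg.

406 mg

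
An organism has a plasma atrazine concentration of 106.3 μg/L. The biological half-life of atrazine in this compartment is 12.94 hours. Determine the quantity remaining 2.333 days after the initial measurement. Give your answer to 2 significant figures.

5.3 μg/L

Convert the elapsed time: 2.333 days = 55.992 hours.
Number of half-lives: n = 55.992/12.94 ≈ 4.327.
Remaining = 106.3 × (1/2)^4.327 = 106.3 × 0.049823 ≈ 5.2962 μg/L.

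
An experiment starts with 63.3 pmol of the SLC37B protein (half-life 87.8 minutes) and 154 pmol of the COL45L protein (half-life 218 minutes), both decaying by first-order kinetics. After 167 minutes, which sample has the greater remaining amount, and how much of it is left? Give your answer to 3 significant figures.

SLC37B protein: 63.3 × (1/2)^1.9021 ≈ 16.937 pmol.
COL45L protein: 154 × (1/2)^0.76606 ≈ 90.556 pmol.
COL45L protein has more remaining, at ≈ 90.556 pmol.

COL45L protein, 90.6 pmol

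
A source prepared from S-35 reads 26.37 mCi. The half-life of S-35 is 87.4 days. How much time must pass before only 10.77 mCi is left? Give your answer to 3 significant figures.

Fraction remaining = 10.77/26.37 ≈ 0.40842.
n = log₂(26.37/10.77) = ln(2.4485)/ln 2 ≈ 1.2919 half-lives.
t = n × t½ = 1.2919 × 87.4 ≈ 112.91 days.

113 days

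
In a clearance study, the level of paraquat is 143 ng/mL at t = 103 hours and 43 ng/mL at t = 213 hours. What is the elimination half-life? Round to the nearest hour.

63 hours

Over Δt = 213 − 103 = 110 hours, the level fell by a factor of 143/43 ≈ 3.3256.
n = log₂(3.3256) ≈ 1.7336 half-lives, so t½ = 110/1.7336 ≈ 63.452 hours.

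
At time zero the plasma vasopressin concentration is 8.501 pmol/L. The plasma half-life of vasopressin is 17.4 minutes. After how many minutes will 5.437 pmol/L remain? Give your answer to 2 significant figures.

Fraction remaining = 5.437/8.501 ≈ 0.63957.
n = log₂(8.501/5.437) = ln(1.5635)/ln 2 ≈ 0.64482 half-lives.
t = n × t½ = 0.64482 × 17.4 ≈ 11.22 minutes.

11 minutes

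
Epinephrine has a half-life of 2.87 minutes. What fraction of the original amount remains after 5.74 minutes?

n = 5.74/2.87 ≈ 2 half-lives.
Fraction remaining = (1/2)^2 ≈ 0.25.

0.25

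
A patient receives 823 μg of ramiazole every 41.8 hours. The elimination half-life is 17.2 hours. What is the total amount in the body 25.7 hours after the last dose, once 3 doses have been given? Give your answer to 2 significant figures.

360 μg

The 3 doses were given 109.3, 67.5, 25.7 hours ago.
Total = 823·(1/2)^(109.3/17.2) + 823·(1/2)^(67.5/17.2) + 823·(1/2)^(25.7/17.2)
      = 10.057 + 54.204 + 292.15 ≈ 356.41 μg.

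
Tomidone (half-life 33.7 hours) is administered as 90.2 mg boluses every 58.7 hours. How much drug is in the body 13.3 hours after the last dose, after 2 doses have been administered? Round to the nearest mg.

The 2 doses were given 72, 13.3 hours ago.
Total = 90.2·(1/2)^(72/33.7) + 90.2·(1/2)^(13.3/33.7)
      = 20.514 + 68.612 ≈ 89.127 mg.

89 mg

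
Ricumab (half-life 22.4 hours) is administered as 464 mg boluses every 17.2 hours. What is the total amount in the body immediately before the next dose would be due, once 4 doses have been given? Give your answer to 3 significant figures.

582 mg

The 4 doses were given 68.8, 51.6, 34.4, 17.2 hours ago.
Total = 464·(1/2)^(68.8/22.4) + 464·(1/2)^(51.6/22.4) + 464·(1/2)^(34.4/22.4) + 464·(1/2)^(17.2/22.4)
      = 55.198 + 93.988 + 160.04 + 272.5 ≈ 581.73 mg.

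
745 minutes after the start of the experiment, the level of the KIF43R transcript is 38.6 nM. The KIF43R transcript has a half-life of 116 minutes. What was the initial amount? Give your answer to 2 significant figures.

Number of half-lives elapsed: n = 745/116 ≈ 6.4224.
A₀ = A × 2^n = 38.6 × 2^6.4224 = 38.6 × 85.771 ≈ 3310.8 nM.

3300 nM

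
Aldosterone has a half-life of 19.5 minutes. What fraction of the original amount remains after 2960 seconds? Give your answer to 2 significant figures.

2960 seconds = 49.3333 minutes.
n = 49.3333/19.5 ≈ 2.5299 half-lives.
Fraction remaining = (1/2)^2.5299 ≈ 0.17315.

0.17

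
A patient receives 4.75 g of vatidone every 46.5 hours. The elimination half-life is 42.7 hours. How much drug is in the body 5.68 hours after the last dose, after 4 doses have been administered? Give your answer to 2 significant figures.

The 4 doses were given 145.18, 98.68, 52.18, 5.68 hours ago.
Total = 4.75·(1/2)^(145.18/42.7) + 4.75·(1/2)^(98.68/42.7) + 4.75·(1/2)^(52.18/42.7) + 4.75·(1/2)^(5.68/42.7)
      = 0.44998 + 0.95722 + 2.0362 + 4.3316 ≈ 7.7751 g.

7.8 g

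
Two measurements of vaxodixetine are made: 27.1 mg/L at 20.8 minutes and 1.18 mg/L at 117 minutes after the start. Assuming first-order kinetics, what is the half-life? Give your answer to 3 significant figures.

21.3 minutes

Over Δt = 117 − 20.8 = 96.2 minutes, the level fell by a factor of 27.1/1.18 ≈ 22.966.
n = log₂(22.966) ≈ 4.5214 half-lives, so t½ = 96.2/4.5214 ≈ 21.276 minutes.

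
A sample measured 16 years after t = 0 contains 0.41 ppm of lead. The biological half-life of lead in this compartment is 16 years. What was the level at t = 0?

0.82 ppm

Number of half-lives elapsed: n = 16/16 ≈ 1.
A₀ = A × 2^n = 0.41 × 2^1 = 0.41 × 2 ≈ 0.82 ppm.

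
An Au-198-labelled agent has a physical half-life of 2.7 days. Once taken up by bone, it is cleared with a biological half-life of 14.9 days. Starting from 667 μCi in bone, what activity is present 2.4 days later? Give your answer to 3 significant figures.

1/t_eff = 1/t_phys + 1/t_biol = 1/2.7 + 1/14.9 = 0.43748 per day.
t_eff = 2.7 × 14.9 / (2.7 + 14.9) ≈ 2.2858 days.
Remaining = 667 × (1/2)^(2.4/2.2858) = 667 × (1/2)^1.05 ≈ 322.15 μCi.

322 μCi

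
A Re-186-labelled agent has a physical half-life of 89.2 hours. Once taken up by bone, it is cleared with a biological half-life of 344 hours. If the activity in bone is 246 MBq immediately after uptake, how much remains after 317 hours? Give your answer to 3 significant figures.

11.1 MBq

1/t_eff = 1/t_phys + 1/t_biol = 1/89.2 + 1/344 = 0.014118 per hour.
t_eff = 89.2 × 344 / (89.2 + 344) ≈ 70.833 hours.
Remaining = 246 × (1/2)^(317/70.833) = 246 × (1/2)^4.4753 ≈ 11.059 MBq.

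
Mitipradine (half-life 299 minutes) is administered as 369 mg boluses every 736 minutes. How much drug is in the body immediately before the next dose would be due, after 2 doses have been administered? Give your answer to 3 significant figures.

The 2 doses were given 1472, 736 minutes ago.
Total = 369·(1/2)^(1472/299) + 369·(1/2)^(736/299)
      = 12.163 + 66.993 ≈ 79.156 mg.

79.2 mg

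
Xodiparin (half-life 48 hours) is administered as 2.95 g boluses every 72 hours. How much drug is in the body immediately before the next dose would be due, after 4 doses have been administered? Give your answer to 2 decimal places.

1.59 g

The 4 doses were given 288, 216, 144, 72 hours ago.
Total = 2.95·(1/2)^(288/48) + 2.95·(1/2)^(216/48) + 2.95·(1/2)^(144/48) + 2.95·(1/2)^(72/48)
      = 0.046094 + 0.13037 + 0.36875 + 1.043 ≈ 1.5882 g.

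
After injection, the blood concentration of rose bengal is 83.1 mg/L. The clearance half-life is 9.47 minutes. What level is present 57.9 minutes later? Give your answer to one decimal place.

1.2 mg/L

Number of half-lives: n = 57.9/9.47 ≈ 6.114.
Remaining = 83.1 × (1/2)^6.114 = 83.1 × 0.014437 ≈ 1.1997 mg/L.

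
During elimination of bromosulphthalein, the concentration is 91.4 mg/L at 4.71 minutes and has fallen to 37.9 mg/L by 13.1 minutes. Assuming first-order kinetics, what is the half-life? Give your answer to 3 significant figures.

Over Δt = 13.1 − 4.71 = 8.39 minutes, the level fell by a factor of 91.4/37.9 ≈ 2.4116.
n = log₂(2.4116) ≈ 1.27 half-lives, so t½ = 8.39/1.27 ≈ 6.6063 minutes.

6.61 minutes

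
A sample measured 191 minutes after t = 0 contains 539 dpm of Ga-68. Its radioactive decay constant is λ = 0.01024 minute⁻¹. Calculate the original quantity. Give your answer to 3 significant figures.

t½ = ln 2 / λ = 0.69315 / 0.01024 ≈ 67.69 minutes.
Number of half-lives elapsed: n = 191/67.69 ≈ 2.8217.
A₀ = A × 2^n = 539 × 2^2.8217 = 539 × 7.0699 ≈ 3810.7 dpm.

3810 dpm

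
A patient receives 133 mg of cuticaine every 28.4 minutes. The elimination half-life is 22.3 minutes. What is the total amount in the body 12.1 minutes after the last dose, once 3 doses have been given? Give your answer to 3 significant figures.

The 3 doses were given 68.9, 40.5, 12.1 minutes ago.
Total = 133·(1/2)^(68.9/22.3) + 133·(1/2)^(40.5/22.3) + 133·(1/2)^(12.1/22.3)
      = 15.623 + 37.769 + 91.309 ≈ 144.7 mg.

145 mg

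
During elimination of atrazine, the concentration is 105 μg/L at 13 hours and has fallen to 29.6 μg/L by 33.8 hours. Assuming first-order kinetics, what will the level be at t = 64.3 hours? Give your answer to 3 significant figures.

Over Δt = 33.8 − 13 = 20.8 hours, the level fell by a factor of 105/29.6 ≈ 3.5473.
n = log₂(3.5473) ≈ 1.8267 half-lives, so t½ = 20.8/1.8267 ≈ 11.387 hours.
From t = 33.8 to t = 64.3: 29.6 × (1/2)^((64.3−33.8)/11.387) ≈ 4.6233 μg/L.

4.62 μg/L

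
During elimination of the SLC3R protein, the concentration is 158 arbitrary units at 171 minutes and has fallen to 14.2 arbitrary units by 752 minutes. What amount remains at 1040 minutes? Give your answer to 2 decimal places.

Over Δt = 752 − 171 = 581 minutes, the level fell by a factor of 158/14.2 ≈ 11.127.
n = log₂(11.127) ≈ 3.476 half-lives, so t½ = 581/3.476 ≈ 167.15 minutes.
From t = 752 to t = 1040: 14.2 × (1/2)^((1040−752)/167.15) ≈ 4.3014 arbitrary units.

4.30 arbitrary units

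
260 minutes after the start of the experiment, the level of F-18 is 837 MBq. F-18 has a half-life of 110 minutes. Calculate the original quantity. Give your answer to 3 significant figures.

Number of half-lives elapsed: n = 260/110 ≈ 2.3636.
A₀ = A × 2^n = 837 × 2^2.3636 = 837 × 5.1467 ≈ 4307.8 MBq.

4310 MBq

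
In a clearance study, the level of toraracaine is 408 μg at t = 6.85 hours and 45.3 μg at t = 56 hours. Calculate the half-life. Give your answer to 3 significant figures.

15.5 hours

Over Δt = 56 − 6.85 = 49.15 hours, the level fell by a factor of 408/45.3 ≈ 9.0066.
n = log₂(9.0066) ≈ 3.171 half-lives, so t½ = 49.15/3.171 ≈ 15.5 hours.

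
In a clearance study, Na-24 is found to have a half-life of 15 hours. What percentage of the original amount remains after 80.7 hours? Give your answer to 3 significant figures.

2.40%

n = 80.7/15 ≈ 5.38 half-lives.
Fraction remaining = (1/2)^5.38 ≈ 0.024014, i.e. 2.4014%.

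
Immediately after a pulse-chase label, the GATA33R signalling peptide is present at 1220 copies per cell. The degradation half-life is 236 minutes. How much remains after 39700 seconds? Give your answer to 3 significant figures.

175 copies per cell

Convert the elapsed time: 39700 seconds = 661.667 minutes.
Number of half-lives: n = 661.667/236 ≈ 2.8037.
Remaining = 1220 × (1/2)^2.8037 = 1220 × 0.14322 ≈ 174.73 copies per cell.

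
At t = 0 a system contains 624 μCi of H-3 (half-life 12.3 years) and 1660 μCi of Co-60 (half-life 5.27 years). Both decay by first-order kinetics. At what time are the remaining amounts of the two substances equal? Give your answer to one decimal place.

Set 624·(1/2)^(t/12.3) = 1660·(1/2)^(t/5.27).
Taking log₂: log₂(624/1660) = t·(1/12.3 − 1/5.27).
log₂(0.3759) = -1.4116; 1/12.3 − 1/5.27 = -0.10845.
t = -1.4116 / -0.10845 ≈ 13.016 years.

13.0 years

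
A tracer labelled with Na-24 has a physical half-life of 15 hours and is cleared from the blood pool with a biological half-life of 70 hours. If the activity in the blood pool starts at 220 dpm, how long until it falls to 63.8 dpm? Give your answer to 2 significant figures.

22 hours

1/t_eff = 1/t_phys + 1/t_biol = 1/15 + 1/70 = 0.080952 per hour.
t_eff = 15 × 70 / (15 + 70) ≈ 12.353 hours.
n = log₂(220/63.8) ≈ 1.7859; t = 1.7859 × 12.353 ≈ 22.061 hours.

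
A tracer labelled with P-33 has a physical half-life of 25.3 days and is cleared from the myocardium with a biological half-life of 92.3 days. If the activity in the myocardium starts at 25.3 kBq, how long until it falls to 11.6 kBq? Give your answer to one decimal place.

22.3 days

1/t_eff = 1/t_phys + 1/t_biol = 1/25.3 + 1/92.3 = 0.05036 per day.
t_eff = 25.3 × 92.3 / (25.3 + 92.3) ≈ 19.857 days.
n = log₂(25.3/11.6) ≈ 1.125; t = 1.125 × 19.857 ≈ 22.339 days.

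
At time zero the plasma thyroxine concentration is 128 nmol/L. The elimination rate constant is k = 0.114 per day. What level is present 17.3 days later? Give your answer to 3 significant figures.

17.8 nmol/L

t½ = ln 2 / k = 0.69315 / 0.114 ≈ 6.0802 days.
Number of half-lives: n = 17.3/6.0802 ≈ 2.8453.
Remaining = 128 × (1/2)^2.8453 = 128 × 0.13915 ≈ 17.811 nmol/L.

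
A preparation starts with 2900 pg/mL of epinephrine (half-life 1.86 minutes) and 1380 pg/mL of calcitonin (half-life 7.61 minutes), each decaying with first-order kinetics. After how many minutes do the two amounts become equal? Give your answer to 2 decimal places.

Set 2900·(1/2)^(t/1.86) = 1380·(1/2)^(t/7.61).
Taking log₂: log₂(2900/1380) = t·(1/1.86 − 1/7.61).
log₂(2.1014) = 1.0714; 1/1.86 − 1/7.61 = 0.40623.
t = 1.0714 / 0.40623 ≈ 2.6374 minutes.

2.64 minutes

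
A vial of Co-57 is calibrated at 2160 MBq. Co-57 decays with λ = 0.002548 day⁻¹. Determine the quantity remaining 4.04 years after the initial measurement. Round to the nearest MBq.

t½ = ln 2 / λ = 0.69315 / 0.002548 ≈ 272.04 days.
Convert the elapsed time: 4.04 years = 1474.6 days.
Number of half-lives: n = 1474.6/272.04 ≈ 5.4206.
Remaining = 2160 × (1/2)^5.4206 = 2160 × 0.023347 ≈ 50.43 MBq.

50 MBq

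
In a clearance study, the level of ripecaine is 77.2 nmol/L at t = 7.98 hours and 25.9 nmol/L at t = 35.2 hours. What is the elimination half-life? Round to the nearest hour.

Over Δt = 35.2 − 7.98 = 27.22 hours, the level fell by a factor of 77.2/25.9 ≈ 2.9807.
n = log₂(2.9807) ≈ 1.5756 half-lives, so t½ = 27.22/1.5756 ≈ 17.275 hours.

17 hours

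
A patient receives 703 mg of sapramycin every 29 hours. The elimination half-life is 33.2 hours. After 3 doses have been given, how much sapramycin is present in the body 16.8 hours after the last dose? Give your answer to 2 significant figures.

910 mg

The 3 doses were given 74.8, 45.8, 16.8 hours ago.
Total = 703·(1/2)^(74.8/33.2) + 703·(1/2)^(45.8/33.2) + 703·(1/2)^(16.8/33.2)
      = 147.48 + 270.2 + 495.02 ≈ 912.7 mg.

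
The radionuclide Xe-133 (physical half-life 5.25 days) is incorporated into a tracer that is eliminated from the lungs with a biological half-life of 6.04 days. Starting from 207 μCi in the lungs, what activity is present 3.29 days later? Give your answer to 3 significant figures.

1/t_eff = 1/t_phys + 1/t_biol = 1/5.25 + 1/6.04 = 0.35604 per day.
t_eff = 5.25 × 6.04 / (5.25 + 6.04) ≈ 2.8087 days.
Remaining = 207 × (1/2)^(3.29/2.8087) = 207 × (1/2)^1.1714 ≈ 91.908 μCi.

91.9 μCi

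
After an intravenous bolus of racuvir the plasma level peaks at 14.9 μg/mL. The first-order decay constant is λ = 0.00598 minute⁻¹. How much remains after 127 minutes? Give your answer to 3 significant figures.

t½ = ln 2 / λ = 0.69315 / 0.00598 ≈ 115.91 minutes.
Number of half-lives: n = 127/115.91 ≈ 1.0957.
Remaining = 14.9 × (1/2)^1.0957 = 14.9 × 0.46792 ≈ 6.972 μg/mL.

6.97 μg/mL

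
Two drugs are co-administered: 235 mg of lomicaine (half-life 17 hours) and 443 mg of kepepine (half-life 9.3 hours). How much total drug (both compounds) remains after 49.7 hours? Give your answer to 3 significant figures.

41.9 mg

lomicaine: 235 × (1/2)^(49.7/17) = 235 × (1/2)^2.9235 ≈ 30.974 mg.
kepepine: 443 × (1/2)^(49.7/9.3) = 443 × (1/2)^5.3441 ≈ 10.906 mg.
Total = 30.974 + 10.906 ≈ 41.88 mg.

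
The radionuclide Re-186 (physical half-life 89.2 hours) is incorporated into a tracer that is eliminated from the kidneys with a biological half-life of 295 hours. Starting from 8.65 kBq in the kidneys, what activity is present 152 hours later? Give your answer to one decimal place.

1/t_eff = 1/t_phys + 1/t_biol = 1/89.2 + 1/295 = 0.014601 per hour.
t_eff = 89.2 × 295 / (89.2 + 295) ≈ 68.49 hours.
Remaining = 8.65 × (1/2)^(152/68.49) = 8.65 × (1/2)^2.2193 ≈ 1.8576 kBq.

1.9 kBq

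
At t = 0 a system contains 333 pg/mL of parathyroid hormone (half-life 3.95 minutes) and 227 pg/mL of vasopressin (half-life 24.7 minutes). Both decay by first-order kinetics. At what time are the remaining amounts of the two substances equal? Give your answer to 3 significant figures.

Set 333·(1/2)^(t/3.95) = 227·(1/2)^(t/24.7).
Taking log₂: log₂(333/227) = t·(1/3.95 − 1/24.7).
log₂(1.467) = 0.55283; 1/3.95 − 1/24.7 = 0.21268.
t = 0.55283 / 0.21268 ≈ 2.5994 minutes.

2.60 minutes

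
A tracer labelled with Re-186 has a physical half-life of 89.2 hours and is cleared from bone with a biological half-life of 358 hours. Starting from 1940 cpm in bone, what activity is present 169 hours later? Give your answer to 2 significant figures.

380 cpm

1/t_eff = 1/t_phys + 1/t_biol = 1/89.2 + 1/358 = 0.014004 per hour.
t_eff = 89.2 × 358 / (89.2 + 358) ≈ 71.408 hours.
Remaining = 1940 × (1/2)^(169/71.408) = 1940 × (1/2)^2.3667 ≈ 376.15 cpm.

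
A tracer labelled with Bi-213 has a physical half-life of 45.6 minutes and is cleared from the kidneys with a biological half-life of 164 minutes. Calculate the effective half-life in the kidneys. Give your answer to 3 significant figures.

35.7 minutes

1/t_eff = 1/t_phys + 1/t_biol = 1/45.6 + 1/164 = 0.028027 per minute.
t_eff = 45.6 × 164 / (45.6 + 164) ≈ 35.679 minutes.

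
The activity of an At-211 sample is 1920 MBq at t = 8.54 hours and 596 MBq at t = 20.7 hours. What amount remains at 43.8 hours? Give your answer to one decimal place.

Over Δt = 20.7 − 8.54 = 12.16 hours, the level fell by a factor of 1920/596 ≈ 3.2215.
n = log₂(3.2215) ≈ 1.6877 half-lives, so t½ = 12.16/1.6877 ≈ 7.205 hours.
From t = 20.7 to t = 43.8: 596 × (1/2)^((43.8−20.7)/7.205) ≈ 64.582 MBq.

64.6 MBq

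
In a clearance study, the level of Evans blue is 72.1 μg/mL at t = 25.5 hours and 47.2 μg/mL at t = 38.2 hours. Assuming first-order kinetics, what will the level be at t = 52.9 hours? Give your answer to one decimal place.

Over Δt = 38.2 − 25.5 = 12.7 hours, the level fell by a factor of 72.1/47.2 ≈ 1.5275.
n = log₂(1.5275) ≈ 0.61121 half-lives, so t½ = 12.7/0.61121 ≈ 20.778 hours.
From t = 38.2 to t = 52.9: 47.2 × (1/2)^((52.9−38.2)/20.778) ≈ 28.905 μg/mL.

28.9 μg/mL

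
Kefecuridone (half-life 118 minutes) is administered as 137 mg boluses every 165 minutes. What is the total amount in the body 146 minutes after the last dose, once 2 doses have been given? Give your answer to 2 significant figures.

80 mg

The 2 doses were given 311, 146 minutes ago.
Total = 137·(1/2)^(311/118) + 137·(1/2)^(146/118)
      = 22.046 + 58.111 ≈ 80.157 mg.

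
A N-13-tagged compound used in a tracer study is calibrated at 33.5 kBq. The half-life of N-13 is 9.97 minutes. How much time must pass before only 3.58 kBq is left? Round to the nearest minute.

Fraction remaining = 3.58/33.5 ≈ 0.10687.
n = log₂(33.5/3.58) = ln(9.3575)/ln 2 ≈ 3.2261 half-lives.
t = n × t½ = 3.2261 × 9.97 ≈ 32.165 minutes.

32 minutes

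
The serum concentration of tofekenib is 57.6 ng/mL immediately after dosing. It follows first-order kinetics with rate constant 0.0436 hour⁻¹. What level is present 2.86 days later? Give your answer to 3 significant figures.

t½ = ln 2 / λ = 0.69315 / 0.0436 ≈ 15.898 hours.
Convert the elapsed time: 2.86 days = 68.64 hours.
Number of half-lives: n = 68.64/15.898 ≈ 4.3176.
Remaining = 57.6 × (1/2)^4.3176 = 57.6 × 0.050152 ≈ 2.8887 ng/mL.

2.89 ng/mL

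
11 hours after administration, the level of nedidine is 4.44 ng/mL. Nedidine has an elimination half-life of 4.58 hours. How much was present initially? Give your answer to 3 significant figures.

23.5 ng/mL

Number of half-lives elapsed: n = 11/4.58 ≈ 2.4017.
A₀ = A × 2^n = 4.44 × 2^2.4017 = 4.44 × 5.2844 ≈ 23.463 ng/mL.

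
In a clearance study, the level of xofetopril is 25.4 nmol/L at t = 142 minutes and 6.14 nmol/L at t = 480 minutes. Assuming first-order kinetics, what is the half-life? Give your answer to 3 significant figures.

165 minutes

Over Δt = 480 − 142 = 338 minutes, the level fell by a factor of 25.4/6.14 ≈ 4.1368.
n = log₂(4.1368) ≈ 2.0485 half-lives, so t½ = 338/2.0485 ≈ 165 minutes.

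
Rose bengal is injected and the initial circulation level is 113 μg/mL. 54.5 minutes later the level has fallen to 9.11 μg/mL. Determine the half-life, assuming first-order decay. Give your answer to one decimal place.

A/A₀ = 9.11/113 ≈ 0.080619.
n = log₂(12.404) ≈ 3.6327 half-lives elapsed in 54.5 minutes.
t½ = 54.5/3.6327 ≈ 15.002 minutes.

15.0 minutes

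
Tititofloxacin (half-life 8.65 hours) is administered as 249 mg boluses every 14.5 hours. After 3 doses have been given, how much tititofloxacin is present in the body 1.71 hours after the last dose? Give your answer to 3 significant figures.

The 3 doses were given 30.71, 16.21, 1.71 hours ago.
Total = 249·(1/2)^(30.71/8.65) + 249·(1/2)^(16.21/8.65) + 249·(1/2)^(1.71/8.65)
      = 21.255 + 67.932 + 217.11 ≈ 306.3 mg.

306 mg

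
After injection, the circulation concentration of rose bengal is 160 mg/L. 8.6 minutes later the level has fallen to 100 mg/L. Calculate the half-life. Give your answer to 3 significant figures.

A/A₀ = 100/160 ≈ 0.625.
n = log₂(1.6) ≈ 0.67807 half-lives elapsed in 8.6 minutes.
t½ = 8.6/0.67807 ≈ 12.683 minutes.

12.7 minutes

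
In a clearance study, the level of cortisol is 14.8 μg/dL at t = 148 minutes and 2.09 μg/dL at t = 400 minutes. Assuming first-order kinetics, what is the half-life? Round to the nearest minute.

89 minutes

Over Δt = 400 − 148 = 252 minutes, the level fell by a factor of 14.8/2.09 ≈ 7.0813.
n = log₂(7.0813) ≈ 2.824 half-lives, so t½ = 252/2.824 ≈ 89.234 minutes.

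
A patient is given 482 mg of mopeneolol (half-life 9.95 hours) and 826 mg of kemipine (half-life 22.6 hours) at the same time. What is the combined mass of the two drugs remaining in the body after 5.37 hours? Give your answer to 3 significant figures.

1030 mg

mopeneolol: 482 × (1/2)^(5.37/9.95) = 482 × (1/2)^0.5397 ≈ 331.57 mg.
kemipine: 826 × (1/2)^(5.37/22.6) = 826 × (1/2)^0.23761 ≈ 700.57 mg.
Total = 331.57 + 700.57 ≈ 1032.1 mg.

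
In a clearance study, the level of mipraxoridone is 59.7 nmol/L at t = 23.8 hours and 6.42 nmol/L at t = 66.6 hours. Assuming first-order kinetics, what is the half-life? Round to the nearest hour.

13 hours

Over Δt = 66.6 − 23.8 = 42.8 hours, the level fell by a factor of 59.7/6.42 ≈ 9.2991.
n = log₂(9.2991) ≈ 3.2171 half-lives, so t½ = 42.8/3.2171 ≈ 13.304 hours.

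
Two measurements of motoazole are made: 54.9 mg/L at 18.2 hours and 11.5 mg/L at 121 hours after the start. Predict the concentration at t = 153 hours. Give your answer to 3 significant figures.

7.07 mg/L

Over Δt = 121 − 18.2 = 102.8 hours, the level fell by a factor of 54.9/11.5 ≈ 4.7739.
n = log₂(4.7739) ≈ 2.2552 half-lives, so t½ = 102.8/2.2552 ≈ 45.584 hours.
From t = 121 to t = 153: 11.5 × (1/2)^((153−121)/45.584) ≈ 7.0693 mg/L.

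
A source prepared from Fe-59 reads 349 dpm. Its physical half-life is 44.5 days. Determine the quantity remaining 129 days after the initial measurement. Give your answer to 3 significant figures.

46.8 dpm

Number of half-lives: n = 129/44.5 ≈ 2.8989.
Remaining = 349 × (1/2)^2.8989 = 349 × 0.13408 ≈ 46.793 dpm.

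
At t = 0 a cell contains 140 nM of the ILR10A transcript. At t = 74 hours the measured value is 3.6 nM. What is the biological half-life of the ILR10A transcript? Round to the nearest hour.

A/A₀ = 3.6/140 ≈ 0.025714.
n = log₂(38.889) ≈ 5.2813 half-lives elapsed in 74 hours.
t½ = 74/5.2813 ≈ 14.012 hours.

14 hours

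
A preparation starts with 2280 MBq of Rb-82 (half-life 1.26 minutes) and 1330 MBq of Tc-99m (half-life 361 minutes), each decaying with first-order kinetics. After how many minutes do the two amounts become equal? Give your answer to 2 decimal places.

0.98 minutes

Set 2280·(1/2)^(t/1.26) = 1330·(1/2)^(t/361).
Taking log₂: log₂(2280/1330) = t·(1/1.26 − 1/361).
log₂(1.7143) = 0.77761; 1/1.26 − 1/361 = 0.79088.
t = 0.77761 / 0.79088 ≈ 0.98322 minutes.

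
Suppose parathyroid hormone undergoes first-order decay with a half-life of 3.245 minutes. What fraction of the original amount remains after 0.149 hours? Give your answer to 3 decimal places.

0.149 hours = 8.94 minutes.
n = 8.94/3.245 ≈ 2.755 half-lives.
Fraction remaining = (1/2)^2.755 ≈ 0.14814.

0.148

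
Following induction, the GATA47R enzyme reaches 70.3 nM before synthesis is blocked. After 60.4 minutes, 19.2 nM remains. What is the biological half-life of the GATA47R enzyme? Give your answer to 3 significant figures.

32.3 minutes

A/A₀ = 19.2/70.3 ≈ 0.27312.
n = log₂(3.6615) ≈ 1.8724 half-lives elapsed in 60.4 minutes.
t½ = 60.4/1.8724 ≈ 32.258 minutes.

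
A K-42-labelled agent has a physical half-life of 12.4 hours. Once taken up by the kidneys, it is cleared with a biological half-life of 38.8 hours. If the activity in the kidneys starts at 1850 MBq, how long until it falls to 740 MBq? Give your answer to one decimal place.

12.4 hours

1/t_eff = 1/t_phys + 1/t_biol = 1/12.4 + 1/38.8 = 0.10642 per hour.
t_eff = 12.4 × 38.8 / (12.4 + 38.8) ≈ 9.3969 hours.
n = log₂(1850/740) ≈ 1.3219; t = 1.3219 × 9.3969 ≈ 12.422 hours.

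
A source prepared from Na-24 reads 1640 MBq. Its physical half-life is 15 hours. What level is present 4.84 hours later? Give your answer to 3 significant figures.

1310 MBq

Number of half-lives: n = 4.84/15 ≈ 0.32267.
Remaining = 1640 × (1/2)^0.32267 = 1640 × 0.79959 ≈ 1311.3 MBq.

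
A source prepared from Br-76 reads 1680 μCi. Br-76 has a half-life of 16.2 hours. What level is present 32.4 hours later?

420 μCi

Elapsed time is 2 half-lives (32.4/16.2).
Each half-life halves the amount: 1680 × (1/2)^2 = 1680/4 = 420 μCi.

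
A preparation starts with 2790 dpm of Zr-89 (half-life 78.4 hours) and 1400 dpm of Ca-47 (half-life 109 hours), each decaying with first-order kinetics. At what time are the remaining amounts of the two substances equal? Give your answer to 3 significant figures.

278 hours

Set 2790·(1/2)^(t/78.4) = 1400·(1/2)^(t/109).
Taking log₂: log₂(2790/1400) = t·(1/78.4 − 1/109).
log₂(1.9929) = 0.99484; 1/78.4 − 1/109 = 0.0035808.
t = 0.99484 / 0.0035808 ≈ 277.83 hours.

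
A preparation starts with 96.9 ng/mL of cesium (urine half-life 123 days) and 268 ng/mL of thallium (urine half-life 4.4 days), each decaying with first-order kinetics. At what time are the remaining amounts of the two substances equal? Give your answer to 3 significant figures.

6.70 days

Set 96.9·(1/2)^(t/123) = 268·(1/2)^(t/4.4).
Taking log₂: log₂(96.9/268) = t·(1/123 − 1/4.4).
log₂(0.36157) = -1.4677; 1/123 − 1/4.4 = -0.21914.
t = -1.4677 / -0.21914 ≈ 6.6973 days.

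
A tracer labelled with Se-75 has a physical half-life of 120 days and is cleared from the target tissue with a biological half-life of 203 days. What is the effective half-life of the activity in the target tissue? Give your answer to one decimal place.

75.4 days

1/t_eff = 1/t_phys + 1/t_biol = 1/120 + 1/203 = 0.013259 per day.
t_eff = 120 × 203 / (120 + 203) ≈ 75.418 days.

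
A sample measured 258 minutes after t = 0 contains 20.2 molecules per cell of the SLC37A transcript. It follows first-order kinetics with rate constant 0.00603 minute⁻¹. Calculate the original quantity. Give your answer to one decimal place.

95.7 molecules per cell

t½ = ln 2 / k = 0.69315 / 0.00603 ≈ 114.95 minutes.
Number of half-lives elapsed: n = 258/114.95 ≈ 2.2445.
A₀ = A × 2^n = 20.2 × 2^2.2445 = 20.2 × 4.7386 ≈ 95.72 molecules per cell.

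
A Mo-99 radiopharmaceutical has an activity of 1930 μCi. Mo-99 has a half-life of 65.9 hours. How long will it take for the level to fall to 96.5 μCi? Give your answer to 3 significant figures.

Fraction remaining = 96.5/1930 ≈ 0.05.
n = log₂(1930/96.5) = ln(20)/ln 2 ≈ 4.3219 half-lives.
t = n × t½ = 4.3219 × 65.9 ≈ 284.82 hours.

285 hours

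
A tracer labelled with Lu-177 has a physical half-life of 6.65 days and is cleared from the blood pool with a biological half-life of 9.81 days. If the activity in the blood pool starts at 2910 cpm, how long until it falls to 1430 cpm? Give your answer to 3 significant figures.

4.06 days

1/t_eff = 1/t_phys + 1/t_biol = 1/6.65 + 1/9.81 = 0.25231 per day.
t_eff = 6.65 × 9.81 / (6.65 + 9.81) ≈ 3.9633 days.
n = log₂(2910/1430) ≈ 1.025; t = 1.025 × 3.9633 ≈ 4.0624 days.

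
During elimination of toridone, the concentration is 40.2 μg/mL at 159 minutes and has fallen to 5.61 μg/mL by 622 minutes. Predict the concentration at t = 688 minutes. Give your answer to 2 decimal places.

4.24 μg/mL

Over Δt = 622 − 159 = 463 minutes, the level fell by a factor of 40.2/5.61 ≈ 7.1658.
n = log₂(7.1658) ≈ 2.8411 half-lives, so t½ = 463/2.8411 ≈ 162.96 minutes.
From t = 622 to t = 688: 5.61 × (1/2)^((688−622)/162.96) ≈ 4.2369 μg/mL.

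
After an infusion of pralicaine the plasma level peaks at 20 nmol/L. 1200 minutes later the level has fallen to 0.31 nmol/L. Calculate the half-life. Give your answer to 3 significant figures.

200 minutes

A/A₀ = 0.31/20 ≈ 0.0155.
n = log₂(64.516) ≈ 6.0116 half-lives elapsed in 1200 minutes.
t½ = 1200/6.0116 ≈ 199.61 minutes.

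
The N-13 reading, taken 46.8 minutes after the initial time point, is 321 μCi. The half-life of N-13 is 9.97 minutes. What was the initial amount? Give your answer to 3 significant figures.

Number of half-lives elapsed: n = 46.8/9.97 ≈ 4.6941.
A₀ = A × 2^n = 321 × 2^4.6941 = 321 × 25.886 ≈ 8309.3 μCi.

8310 μCi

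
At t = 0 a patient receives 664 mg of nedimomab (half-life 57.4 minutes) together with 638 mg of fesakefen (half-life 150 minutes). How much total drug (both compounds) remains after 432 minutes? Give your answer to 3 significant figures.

nedimomab: 664 × (1/2)^(432/57.4) = 664 × (1/2)^7.5261 ≈ 3.6023 mg.
fesakefen: 638 × (1/2)^(432/150) = 638 × (1/2)^2.88 ≈ 86.667 mg.
Total = 3.6023 + 86.667 ≈ 90.269 mg.

90.3 mg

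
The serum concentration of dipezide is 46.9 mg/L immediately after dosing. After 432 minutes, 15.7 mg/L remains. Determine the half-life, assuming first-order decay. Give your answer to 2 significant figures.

A/A₀ = 15.7/46.9 ≈ 0.33475.
n = log₂(2.9873) ≈ 1.5788 half-lives elapsed in 432 minutes.
t½ = 432/1.5788 ≈ 273.62 minutes.

270 minutes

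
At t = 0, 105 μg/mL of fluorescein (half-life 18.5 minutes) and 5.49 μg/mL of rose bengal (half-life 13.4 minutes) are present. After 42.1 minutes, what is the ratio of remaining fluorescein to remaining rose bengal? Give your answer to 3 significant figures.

fluorescein: 105 × (1/2)^(42.1/18.5) = 105 × (1/2)^2.2757 ≈ 21.684 μg/mL.
rose bengal: 5.49 × (1/2)^(42.1/13.4) = 5.49 × (1/2)^3.1418 ≈ 0.62201 μg/mL.
Ratio ≈ 21.684 / 0.62201 ≈ 34.861.

34.9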